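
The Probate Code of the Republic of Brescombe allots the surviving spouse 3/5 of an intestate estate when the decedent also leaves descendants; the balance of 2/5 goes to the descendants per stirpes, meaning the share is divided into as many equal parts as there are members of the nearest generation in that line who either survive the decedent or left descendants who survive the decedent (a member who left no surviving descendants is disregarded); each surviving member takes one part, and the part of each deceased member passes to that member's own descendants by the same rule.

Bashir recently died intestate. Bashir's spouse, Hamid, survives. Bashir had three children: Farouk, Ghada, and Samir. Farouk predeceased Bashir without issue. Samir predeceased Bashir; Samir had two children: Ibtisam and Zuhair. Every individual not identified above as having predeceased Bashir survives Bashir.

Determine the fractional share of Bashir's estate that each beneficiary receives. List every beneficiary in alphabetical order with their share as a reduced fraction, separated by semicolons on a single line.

Hamid, as surviving spouse, takes 3/5.
The remaining 2/5 passes to Bashir's descendants per stirpes.
Farouk left no surviving issue, so that branch lapses and is disregarded.
The 2/5 is divided into 2 equal shares of 1/5 among Ghada, Samir.
Ghada is living and takes 1/5.
Samir predeceased; the 1/5 allotted to Samir's branch passes to Samir's issue by representation.
The 1/5 is divided into 2 equal shares of 1/10 among Ibtisam, Zuhair.
Ibtisam is living and takes 1/10.
Zuhair is living and takes 1/10.

Ghada 1/5; Hamid 3/5; Ibtisam 1/10; Zuhair 1/10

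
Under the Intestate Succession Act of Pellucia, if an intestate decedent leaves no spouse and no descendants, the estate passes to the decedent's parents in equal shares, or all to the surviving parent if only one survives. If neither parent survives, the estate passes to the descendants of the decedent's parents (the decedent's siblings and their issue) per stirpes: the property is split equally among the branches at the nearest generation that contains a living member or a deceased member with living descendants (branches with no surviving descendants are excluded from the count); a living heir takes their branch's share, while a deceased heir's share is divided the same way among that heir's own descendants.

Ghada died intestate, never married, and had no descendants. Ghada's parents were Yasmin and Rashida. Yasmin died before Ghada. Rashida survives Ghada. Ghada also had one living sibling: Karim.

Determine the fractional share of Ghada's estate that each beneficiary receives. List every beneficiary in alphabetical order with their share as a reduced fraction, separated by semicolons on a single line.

Rashida 1

Only one parent, Rashida, survives, so Rashida takes the entire estate. The siblings take nothing because a surviving parent has priority.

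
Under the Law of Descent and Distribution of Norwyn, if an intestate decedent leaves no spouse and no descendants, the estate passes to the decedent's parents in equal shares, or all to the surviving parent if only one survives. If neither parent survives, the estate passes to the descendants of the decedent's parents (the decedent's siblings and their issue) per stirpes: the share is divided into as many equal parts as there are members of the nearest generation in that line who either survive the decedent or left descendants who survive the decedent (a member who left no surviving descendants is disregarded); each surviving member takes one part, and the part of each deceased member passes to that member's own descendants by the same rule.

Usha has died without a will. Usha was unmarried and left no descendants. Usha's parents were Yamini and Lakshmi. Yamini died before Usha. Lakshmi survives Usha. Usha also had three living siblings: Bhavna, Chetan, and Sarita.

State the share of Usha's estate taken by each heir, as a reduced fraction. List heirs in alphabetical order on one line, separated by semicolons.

Lakshmi 1

Only one parent, Lakshmi, survives, so Lakshmi takes the entire estate. The siblings take nothing because a surviving parent has priority.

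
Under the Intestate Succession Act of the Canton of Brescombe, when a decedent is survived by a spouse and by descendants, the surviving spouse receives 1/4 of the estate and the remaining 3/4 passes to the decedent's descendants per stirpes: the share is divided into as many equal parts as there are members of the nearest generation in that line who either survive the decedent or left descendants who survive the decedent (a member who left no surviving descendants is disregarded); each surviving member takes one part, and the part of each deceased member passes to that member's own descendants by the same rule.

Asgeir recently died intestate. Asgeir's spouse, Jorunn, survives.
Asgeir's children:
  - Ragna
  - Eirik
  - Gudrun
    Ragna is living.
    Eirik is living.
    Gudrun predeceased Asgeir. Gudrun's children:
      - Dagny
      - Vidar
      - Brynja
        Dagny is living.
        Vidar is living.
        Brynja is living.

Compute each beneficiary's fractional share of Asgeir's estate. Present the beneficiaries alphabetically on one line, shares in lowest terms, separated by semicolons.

Brynja 1/12; Dagny 1/12; Eirik 1/4; Jorunn 1/4; Ragna 1/4; Vidar 1/12

Jorunn, as surviving spouse, takes 1/4.
The remaining 3/4 passes to Asgeir's descendants per stirpes.
The 3/4 is divided into 3 equal shares of 1/4 among Ragna, Eirik, Gudrun.
Ragna is living and takes 1/4.
Eirik is living and takes 1/4.
Gudrun predeceased; the 1/4 allotted to Gudrun's branch passes to Gudrun's issue by representation.
The 1/4 is divided into 3 equal shares of 1/12 among Dagny, Vidar, Brynja.
Dagny is living and takes 1/12.
Vidar is living and takes 1/12.
Brynja is living and takes 1/12.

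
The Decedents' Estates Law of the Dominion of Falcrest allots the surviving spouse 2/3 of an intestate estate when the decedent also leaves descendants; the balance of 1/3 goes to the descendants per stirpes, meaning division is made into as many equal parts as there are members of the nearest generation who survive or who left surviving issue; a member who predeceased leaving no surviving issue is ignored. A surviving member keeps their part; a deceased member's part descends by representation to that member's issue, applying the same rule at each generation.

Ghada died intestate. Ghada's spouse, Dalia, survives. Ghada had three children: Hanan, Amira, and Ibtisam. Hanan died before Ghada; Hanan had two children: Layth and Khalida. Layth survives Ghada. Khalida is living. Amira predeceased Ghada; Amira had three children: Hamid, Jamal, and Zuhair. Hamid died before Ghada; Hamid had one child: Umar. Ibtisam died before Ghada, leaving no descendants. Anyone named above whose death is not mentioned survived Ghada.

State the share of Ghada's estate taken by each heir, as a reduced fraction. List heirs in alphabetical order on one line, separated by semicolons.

Dalia, as surviving spouse, takes 2/3.
The remaining 1/3 passes to Ghada's descendants per stirpes.
Ibtisam left no surviving issue, so that branch lapses and is disregarded.
The 1/3 is divided into 2 equal shares of 1/6 among Hanan, Amira.
Hanan predeceased; the 1/6 allotted to Hanan's branch passes to Hanan's issue by representation.
The 1/6 is divided into 2 equal shares of 1/12 among Layth, Khalida.
Layth is living and takes 1/12.
Khalida is living and takes 1/12.
Amira predeceased; the 1/6 allotted to Amira's branch passes to Amira's issue by representation.
The 1/6 is divided into 3 equal shares of 1/18 among Hamid, Jamal, Zuhair.
Hamid predeceased; the 1/18 allotted to Hamid's branch passes to Hamid's issue by representation.
Umar is the sole taker at this level and receives the full 1/18.
Jamal is living and takes 1/18.
Zuhair is living and takes 1/18.

Dalia 2/3; Jamal 1/18; Khalida 1/12; Layth 1/12; Umar 1/18; Zuhair 1/18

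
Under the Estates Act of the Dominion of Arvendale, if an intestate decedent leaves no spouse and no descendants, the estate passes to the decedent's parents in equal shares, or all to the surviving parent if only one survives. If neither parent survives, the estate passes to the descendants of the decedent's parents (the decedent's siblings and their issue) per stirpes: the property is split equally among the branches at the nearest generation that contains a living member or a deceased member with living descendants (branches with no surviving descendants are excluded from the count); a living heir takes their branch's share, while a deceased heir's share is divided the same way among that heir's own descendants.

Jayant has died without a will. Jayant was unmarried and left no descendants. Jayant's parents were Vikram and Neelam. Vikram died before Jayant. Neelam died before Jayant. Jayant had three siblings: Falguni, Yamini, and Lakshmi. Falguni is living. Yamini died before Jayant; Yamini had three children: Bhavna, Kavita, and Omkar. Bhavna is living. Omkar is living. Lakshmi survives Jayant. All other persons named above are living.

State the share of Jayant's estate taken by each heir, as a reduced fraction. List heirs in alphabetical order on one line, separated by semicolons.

Neither parent survives and there are no descendants, so the estate passes to Jayant's siblings and their issue per stirpes.
The estate is divided into 3 equal shares of 1/3 among Falguni, Yamini, Lakshmi.
Falguni is living and takes 1/3.
Yamini predeceased; the 1/3 allotted to Yamini's branch passes to Yamini's issue by representation.
The 1/3 is divided into 3 equal shares of 1/9 among Bhavna, Kavita, Omkar.
Bhavna is living and takes 1/9.
Kavita is living and takes 1/9.
Omkar is living and takes 1/9.
Lakshmi is living and takes 1/3.

Bhavna 1/9; Falguni 1/3; Kavita 1/9; Lakshmi 1/3; Omkar 1/9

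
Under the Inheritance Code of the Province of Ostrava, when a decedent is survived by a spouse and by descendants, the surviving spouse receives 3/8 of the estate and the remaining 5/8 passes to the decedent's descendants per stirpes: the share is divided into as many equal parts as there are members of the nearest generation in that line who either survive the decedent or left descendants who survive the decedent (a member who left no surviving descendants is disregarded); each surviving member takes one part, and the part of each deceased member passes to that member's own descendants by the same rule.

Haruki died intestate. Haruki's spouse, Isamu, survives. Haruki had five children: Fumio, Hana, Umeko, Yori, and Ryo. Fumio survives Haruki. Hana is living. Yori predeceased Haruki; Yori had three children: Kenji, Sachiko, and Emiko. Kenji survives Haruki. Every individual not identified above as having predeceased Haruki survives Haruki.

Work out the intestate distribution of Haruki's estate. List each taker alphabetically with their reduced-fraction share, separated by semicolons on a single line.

Isamu, as surviving spouse, takes 3/8.
The remaining 5/8 passes to Haruki's descendants per stirpes.
The 5/8 is divided into 5 equal shares of 1/8 among Fumio, Hana, Umeko, Yori, Ryo.
Fumio is living and takes 1/8.
Hana is living and takes 1/8.
Umeko is living and takes 1/8.
Yori predeceased; the 1/8 allotted to Yori's branch passes to Yori's issue by representation.
The 1/8 is divided into 3 equal shares of 1/24 among Kenji, Sachiko, Emiko.
Kenji is living and takes 1/24.
Sachiko is living and takes 1/24.
Emiko is living and takes 1/24.
Ryo is living and takes 1/8.

Emiko 1/24; Fumio 1/8; Hana 1/8; Isamu 3/8; Kenji 1/24; Ryo 1/8; Sachiko 1/24; Umeko 1/8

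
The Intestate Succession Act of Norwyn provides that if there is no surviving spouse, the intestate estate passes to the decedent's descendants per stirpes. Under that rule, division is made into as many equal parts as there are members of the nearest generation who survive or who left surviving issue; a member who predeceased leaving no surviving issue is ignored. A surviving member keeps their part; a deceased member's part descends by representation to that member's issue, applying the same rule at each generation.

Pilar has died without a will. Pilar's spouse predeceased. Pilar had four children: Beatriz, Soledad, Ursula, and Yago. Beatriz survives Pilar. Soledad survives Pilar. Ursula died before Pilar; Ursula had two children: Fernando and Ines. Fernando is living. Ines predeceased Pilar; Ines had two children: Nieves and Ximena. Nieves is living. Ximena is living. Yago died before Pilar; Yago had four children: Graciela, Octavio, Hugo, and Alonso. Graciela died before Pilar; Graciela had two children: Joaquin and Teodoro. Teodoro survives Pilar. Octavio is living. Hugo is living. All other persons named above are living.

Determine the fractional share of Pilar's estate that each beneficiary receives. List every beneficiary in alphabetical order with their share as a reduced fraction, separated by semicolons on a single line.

There is no surviving spouse, so the entire estate passes to Pilar's descendants per stirpes.
The estate is divided into 4 equal shares of 1/4 among Beatriz, Soledad, Ursula, Yago.
Beatriz is living and takes 1/4.
Soledad is living and takes 1/4.
Ursula predeceased; the 1/4 allotted to Ursula's branch passes to Ursula's issue by representation.
The 1/4 is divided into 2 equal shares of 1/8 among Fernando, Ines.
Fernando is living and takes 1/8.
Ines predeceased; the 1/8 allotted to Ines's branch passes to Ines's issue by representation.
The 1/8 is divided into 2 equal shares of 1/16 among Nieves, Ximena.
Nieves is living and takes 1/16.
Ximena is living and takes 1/16.
Yago predeceased; the 1/4 allotted to Yago's branch passes to Yago's issue by representation.
The 1/4 is divided into 4 equal shares of 1/16 among Graciela, Octavio, Hugo, Alonso.
Graciela predeceased; the 1/16 allotted to Graciela's branch passes to Graciela's issue by representation.
The 1/16 is divided into 2 equal shares of 1/32 among Joaquin, Teodoro.
Joaquin is living and takes 1/32.
Teodoro is living and takes 1/32.
Octavio is living and takes 1/16.
Hugo is living and takes 1/16.
Alonso is living and takes 1/16.

Alonso 1/16; Beatriz 1/4; Fernando 1/8; Hugo 1/16; Joaquin 1/32; Nieves 1/16; Octavio 1/16; Soledad 1/4; Teodoro 1/32; Ximena 1/16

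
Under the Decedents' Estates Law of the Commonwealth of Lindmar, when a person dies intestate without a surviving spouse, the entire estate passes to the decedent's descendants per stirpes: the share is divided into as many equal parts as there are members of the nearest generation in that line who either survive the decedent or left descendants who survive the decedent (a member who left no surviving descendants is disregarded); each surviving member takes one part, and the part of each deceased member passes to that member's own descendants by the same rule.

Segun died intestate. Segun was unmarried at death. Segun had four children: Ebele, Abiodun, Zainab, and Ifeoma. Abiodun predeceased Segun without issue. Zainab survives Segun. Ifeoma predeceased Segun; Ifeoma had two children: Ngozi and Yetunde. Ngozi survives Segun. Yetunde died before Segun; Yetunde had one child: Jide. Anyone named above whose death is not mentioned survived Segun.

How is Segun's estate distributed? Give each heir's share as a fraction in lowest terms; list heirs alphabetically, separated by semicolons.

There is no surviving spouse, so the entire estate passes to Segun's descendants per stirpes.
Abiodun left no surviving issue, so that branch lapses and is disregarded.
The estate is divided into 3 equal shares of 1/3 among Ebele, Zainab, Ifeoma.
Ebele is living and takes 1/3.
Zainab is living and takes 1/3.
Ifeoma predeceased; the 1/3 allotted to Ifeoma's branch passes to Ifeoma's issue by representation.
The 1/3 is divided into 2 equal shares of 1/6 among Ngozi, Yetunde.
Ngozi is living and takes 1/6.
Yetunde predeceased; the 1/6 allotted to Yetunde's branch passes to Yetunde's issue by representation.
Jide is the sole taker at this level and receives the full 1/6.

Ebele 1/3; Jide 1/6; Ngozi 1/6; Zainab 1/3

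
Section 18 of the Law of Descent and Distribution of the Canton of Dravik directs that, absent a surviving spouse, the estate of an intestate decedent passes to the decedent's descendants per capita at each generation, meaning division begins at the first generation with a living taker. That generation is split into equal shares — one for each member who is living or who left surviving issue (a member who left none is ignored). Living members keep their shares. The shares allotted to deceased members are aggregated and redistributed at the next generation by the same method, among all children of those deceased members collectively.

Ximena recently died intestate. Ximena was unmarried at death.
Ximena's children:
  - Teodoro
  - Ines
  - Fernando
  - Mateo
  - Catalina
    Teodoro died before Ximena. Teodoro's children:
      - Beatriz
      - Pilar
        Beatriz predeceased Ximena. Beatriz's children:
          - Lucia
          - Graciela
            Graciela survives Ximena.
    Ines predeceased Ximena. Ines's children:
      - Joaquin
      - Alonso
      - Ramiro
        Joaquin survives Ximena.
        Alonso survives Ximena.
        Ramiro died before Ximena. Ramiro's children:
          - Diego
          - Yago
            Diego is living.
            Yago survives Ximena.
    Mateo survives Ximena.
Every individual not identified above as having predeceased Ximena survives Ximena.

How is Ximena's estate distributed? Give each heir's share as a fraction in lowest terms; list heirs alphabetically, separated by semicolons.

Alonso 2/25; Catalina 1/5; Diego 1/25; Fernando 1/5; Graciela 1/25; Joaquin 2/25; Lucia 1/25; Mateo 1/5; Pilar 2/25; Yago 1/25

There is no surviving spouse, so the entire estate passes to Ximena's descendants per capita at each generation.
At generation 1 (Teodoro, Ines, Fernando, Mateo, Catalina) there are 5 shares of (1)/5 = 1/5 each.
Living: Fernando, Mateo, and Catalina — each takes 1/5.
Deceased: Teodoro and Ines. Their combined 2/5 is pooled and carried to generation 2.
At generation 2 (Beatriz, Pilar, Joaquin, Alonso, Ramiro) there are 5 shares of (2/5)/5 = 2/25 each.
Living: Pilar, Joaquin, and Alonso — each takes 2/25.
Deceased: Beatriz and Ramiro. Their combined 4/25 is pooled and carried to generation 3.
At generation 3 (Lucia, Graciela, Diego, Yago) there are 4 shares of (4/25)/4 = 1/25 each.
Living: Lucia, Graciela, Diego, and Yago — each takes 1/25.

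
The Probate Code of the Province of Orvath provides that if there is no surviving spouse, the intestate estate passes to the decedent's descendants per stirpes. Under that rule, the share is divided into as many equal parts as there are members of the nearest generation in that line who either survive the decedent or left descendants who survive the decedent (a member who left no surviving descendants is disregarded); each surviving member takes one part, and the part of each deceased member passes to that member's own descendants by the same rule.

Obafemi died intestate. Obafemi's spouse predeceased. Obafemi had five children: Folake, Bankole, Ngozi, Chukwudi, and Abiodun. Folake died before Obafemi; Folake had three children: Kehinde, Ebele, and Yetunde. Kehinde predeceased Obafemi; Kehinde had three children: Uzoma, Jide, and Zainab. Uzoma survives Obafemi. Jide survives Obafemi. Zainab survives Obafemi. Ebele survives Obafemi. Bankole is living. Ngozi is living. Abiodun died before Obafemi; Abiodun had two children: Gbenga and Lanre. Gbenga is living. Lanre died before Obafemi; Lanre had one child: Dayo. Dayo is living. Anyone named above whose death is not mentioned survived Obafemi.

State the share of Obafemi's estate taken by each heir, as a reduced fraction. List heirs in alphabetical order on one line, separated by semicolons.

There is no surviving spouse, so the entire estate passes to Obafemi's descendants per stirpes.
The estate is divided into 5 equal shares of 1/5 among Folake, Bankole, Ngozi, Chukwudi, Abiodun.
Folake predeceased; the 1/5 allotted to Folake's branch passes to Folake's issue by representation.
The 1/5 is divided into 3 equal shares of 1/15 among Kehinde, Ebele, Yetunde.
Kehinde predeceased; the 1/15 allotted to Kehinde's branch passes to Kehinde's issue by representation.
The 1/15 is divided into 3 equal shares of 1/45 among Uzoma, Jide, Zainab.
Uzoma is living and takes 1/45.
Jide is living and takes 1/45.
Zainab is living and takes 1/45.
Ebele is living and takes 1/15.
Yetunde is living and takes 1/15.
Bankole is living and takes 1/5.
Ngozi is living and takes 1/5.
Chukwudi is living and takes 1/5.
Abiodun predeceased; the 1/5 allotted to Abiodun's branch passes to Abiodun's issue by representation.
The 1/5 is divided into 2 equal shares of 1/10 among Gbenga, Lanre.
Gbenga is living and takes 1/10.
Lanre predeceased; the 1/10 allotted to Lanre's branch passes to Lanre's issue by representation.
Dayo is the sole taker at this level and receives the full 1/10.

Bankole 1/5; Chukwudi 1/5; Dayo 1/10; Ebele 1/15; Gbenga 1/10; Jide 1/45; Ngozi 1/5; Uzoma 1/45; Yetunde 1/15; Zainab 1/45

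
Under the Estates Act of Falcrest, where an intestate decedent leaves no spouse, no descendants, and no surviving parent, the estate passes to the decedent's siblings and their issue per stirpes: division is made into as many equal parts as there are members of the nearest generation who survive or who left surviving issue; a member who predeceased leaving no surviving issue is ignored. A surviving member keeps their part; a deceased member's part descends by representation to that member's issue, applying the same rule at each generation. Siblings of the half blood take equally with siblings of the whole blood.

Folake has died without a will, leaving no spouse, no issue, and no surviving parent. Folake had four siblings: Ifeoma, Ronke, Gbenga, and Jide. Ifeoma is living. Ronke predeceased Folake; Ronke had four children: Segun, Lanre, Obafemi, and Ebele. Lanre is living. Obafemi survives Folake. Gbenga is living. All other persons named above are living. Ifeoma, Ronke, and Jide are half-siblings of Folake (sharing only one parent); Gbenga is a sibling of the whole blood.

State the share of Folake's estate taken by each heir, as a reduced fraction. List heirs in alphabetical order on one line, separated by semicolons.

No spouse, descendants, or parent survives, so the estate passes to Folake's siblings per stirpes.
Half-blood and whole-blood siblings take equally under the stated rule.
The estate is divided into 4 equal shares of 1/4 among Ifeoma, Ronke, Gbenga, Jide.
Ifeoma is living and takes 1/4.
Ronke predeceased; the 1/4 allotted to Ronke's branch passes to Ronke's issue by representation.
The 1/4 is divided into 4 equal shares of 1/16 among Segun, Lanre, Obafemi, Ebele.
Segun is living and takes 1/16.
Lanre is living and takes 1/16.
Obafemi is living and takes 1/16.
Ebele is living and takes 1/16.
Gbenga is living and takes 1/4.
Jide is living and takes 1/4.

Ebele 1/16; Gbenga 1/4; Ifeoma 1/4; Jide 1/4; Lanre 1/16; Obafemi 1/16; Segun 1/16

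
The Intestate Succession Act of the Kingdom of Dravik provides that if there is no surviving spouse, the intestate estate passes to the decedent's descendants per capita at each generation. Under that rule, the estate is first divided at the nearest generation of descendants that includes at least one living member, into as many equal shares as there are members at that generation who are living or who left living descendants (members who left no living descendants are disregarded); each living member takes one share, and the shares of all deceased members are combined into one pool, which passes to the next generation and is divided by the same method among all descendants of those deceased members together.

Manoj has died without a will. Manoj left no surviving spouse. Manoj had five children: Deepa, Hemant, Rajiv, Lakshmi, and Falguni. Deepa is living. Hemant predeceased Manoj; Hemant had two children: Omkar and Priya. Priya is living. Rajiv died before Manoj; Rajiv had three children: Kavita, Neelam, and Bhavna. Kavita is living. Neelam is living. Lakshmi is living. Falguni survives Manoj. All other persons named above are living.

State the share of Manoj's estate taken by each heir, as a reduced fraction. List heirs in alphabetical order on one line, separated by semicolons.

There is no surviving spouse, so the entire estate passes to Manoj's descendants per capita at each generation.
At generation 1 (Deepa, Hemant, Rajiv, Lakshmi, Falguni) there are 5 shares of (1)/5 = 1/5 each.
Living: Deepa, Lakshmi, and Falguni — each takes 1/5.
Deceased: Hemant and Rajiv. Their combined 2/5 is pooled and carried to generation 2.
At generation 2 (Omkar, Priya, Kavita, Neelam, Bhavna) there are 5 shares of (2/5)/5 = 2/25 each.
Living: Omkar, Priya, Kavita, Neelam, and Bhavna — each takes 2/25.

Bhavna 2/25; Deepa 1/5; Falguni 1/5; Kavita 2/25; Lakshmi 1/5; Neelam 2/25; Omkar 2/25; Priya 2/25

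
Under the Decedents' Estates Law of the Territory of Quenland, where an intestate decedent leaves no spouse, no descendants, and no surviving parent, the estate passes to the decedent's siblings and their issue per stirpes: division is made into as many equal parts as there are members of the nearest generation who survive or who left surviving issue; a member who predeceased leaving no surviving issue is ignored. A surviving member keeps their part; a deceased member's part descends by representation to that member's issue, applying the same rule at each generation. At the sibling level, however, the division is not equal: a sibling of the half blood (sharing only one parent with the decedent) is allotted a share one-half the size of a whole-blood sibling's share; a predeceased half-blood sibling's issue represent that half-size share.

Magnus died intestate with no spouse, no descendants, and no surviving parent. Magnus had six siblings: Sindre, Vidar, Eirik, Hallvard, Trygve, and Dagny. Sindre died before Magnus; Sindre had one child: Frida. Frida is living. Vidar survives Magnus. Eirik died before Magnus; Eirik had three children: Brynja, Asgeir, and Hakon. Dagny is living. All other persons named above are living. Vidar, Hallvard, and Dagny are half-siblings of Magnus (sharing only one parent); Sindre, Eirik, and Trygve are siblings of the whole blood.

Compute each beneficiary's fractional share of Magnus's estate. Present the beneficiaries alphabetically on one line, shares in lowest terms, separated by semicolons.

No spouse, descendants, or parent survives, so the estate passes to Magnus's siblings per stirpes.
Half-blood siblings count for one-half the weight of whole-blood siblings at the initial division.
Dividing 1 in proportion to weights (total weight 9/2): Sindre (weight 1) → 2/9; Vidar (weight 1/2) → 1/9; Eirik (weight 1) → 2/9; Hallvard (weight 1/2) → 1/9; Trygve (weight 1) → 2/9; Dagny (weight 1/2) → 1/9.
Sindre predeceased; the 2/9 allotted to Sindre's branch passes to Sindre's issue by representation.
Frida is the sole taker at this level and receives the full 2/9.
Vidar is living and takes 1/9.
Eirik predeceased; the 2/9 allotted to Eirik's branch passes to Eirik's issue by representation.
The 2/9 is divided into 3 equal shares of 2/27 among Brynja, Asgeir, Hakon.
Brynja is living and takes 2/27.
Asgeir is living and takes 2/27.
Hakon is living and takes 2/27.
Hallvard is living and takes 1/9.
Trygve is living and takes 2/9.
Dagny is living and takes 1/9.

Asgeir 2/27; Brynja 2/27; Dagny 1/9; Frida 2/9; Hakon 2/27; Hallvard 1/9; Trygve 2/9; Vidar 1/9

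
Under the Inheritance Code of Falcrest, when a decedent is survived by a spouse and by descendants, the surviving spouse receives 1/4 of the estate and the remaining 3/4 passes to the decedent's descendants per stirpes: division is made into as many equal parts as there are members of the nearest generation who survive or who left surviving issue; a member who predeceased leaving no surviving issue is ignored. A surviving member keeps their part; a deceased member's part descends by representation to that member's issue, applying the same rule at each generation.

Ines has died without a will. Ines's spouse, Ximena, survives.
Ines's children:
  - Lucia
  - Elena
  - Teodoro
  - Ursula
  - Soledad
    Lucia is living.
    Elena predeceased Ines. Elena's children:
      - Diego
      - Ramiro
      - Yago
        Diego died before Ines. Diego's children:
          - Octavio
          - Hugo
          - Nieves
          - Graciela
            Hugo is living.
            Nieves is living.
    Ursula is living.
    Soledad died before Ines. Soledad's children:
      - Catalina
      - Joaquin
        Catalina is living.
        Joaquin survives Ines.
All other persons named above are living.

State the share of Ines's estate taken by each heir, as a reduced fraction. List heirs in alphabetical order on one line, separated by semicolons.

Ximena, as surviving spouse, takes 1/4.
The remaining 3/4 passes to Ines's descendants per stirpes.
The 3/4 is divided into 5 equal shares of 3/20 among Lucia, Elena, Teodoro, Ursula, Soledad.
Lucia is living and takes 3/20.
Elena predeceased; the 3/20 allotted to Elena's branch passes to Elena's issue by representation.
The 3/20 is divided into 3 equal shares of 1/20 among Diego, Ramiro, Yago.
Diego predeceased; the 1/20 allotted to Diego's branch passes to Diego's issue by representation.
The 1/20 is divided into 4 equal shares of 1/80 among Octavio, Hugo, Nieves, Graciela.
Octavio is living and takes 1/80.
Hugo is living and takes 1/80.
Nieves is living and takes 1/80.
Graciela is living and takes 1/80.
Ramiro is living and takes 1/20.
Yago is living and takes 1/20.
Teodoro is living and takes 3/20.
Ursula is living and takes 3/20.
Soledad predeceased; the 3/20 allotted to Soledad's branch passes to Soledad's issue by representation.
The 3/20 is divided into 2 equal shares of 3/40 among Catalina, Joaquin.
Catalina is living and takes 3/40.
Joaquin is living and takes 3/40.

Catalina 3/40; Graciela 1/80; Hugo 1/80; Joaquin 3/40; Lucia 3/20; Nieves 1/80; Octavio 1/80; Ramiro 1/20; Teodoro 3/20; Ursula 3/20; Ximena 1/4; Yago 1/20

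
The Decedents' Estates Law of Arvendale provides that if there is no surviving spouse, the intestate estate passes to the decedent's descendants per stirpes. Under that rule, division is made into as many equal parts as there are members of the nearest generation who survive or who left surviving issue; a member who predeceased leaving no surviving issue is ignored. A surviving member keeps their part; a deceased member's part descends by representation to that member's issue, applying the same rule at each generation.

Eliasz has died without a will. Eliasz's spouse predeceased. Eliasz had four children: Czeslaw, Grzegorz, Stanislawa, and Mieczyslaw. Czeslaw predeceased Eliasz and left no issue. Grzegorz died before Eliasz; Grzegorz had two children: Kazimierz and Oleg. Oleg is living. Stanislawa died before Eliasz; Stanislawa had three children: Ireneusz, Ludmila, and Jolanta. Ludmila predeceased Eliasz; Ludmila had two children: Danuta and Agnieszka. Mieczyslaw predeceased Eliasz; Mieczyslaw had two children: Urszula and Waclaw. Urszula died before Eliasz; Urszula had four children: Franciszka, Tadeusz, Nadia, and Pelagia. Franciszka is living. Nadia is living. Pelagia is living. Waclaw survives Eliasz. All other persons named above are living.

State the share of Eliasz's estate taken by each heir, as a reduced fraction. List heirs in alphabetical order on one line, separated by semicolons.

There is no surviving spouse, so the entire estate passes to Eliasz's descendants per stirpes.
Czeslaw left no surviving issue, so that branch lapses and is disregarded.
The estate is divided into 3 equal shares of 1/3 among Grzegorz, Stanislawa, Mieczyslaw.
Grzegorz predeceased; the 1/3 allotted to Grzegorz's branch passes to Grzegorz's issue by representation.
The 1/3 is divided into 2 equal shares of 1/6 among Kazimierz, Oleg.
Kazimierz is living and takes 1/6.
Oleg is living and takes 1/6.
Stanislawa predeceased; the 1/3 allotted to Stanislawa's branch passes to Stanislawa's issue by representation.
The 1/3 is divided into 3 equal shares of 1/9 among Ireneusz, Ludmila, Jolanta.
Ireneusz is living and takes 1/9.
Ludmila predeceased; the 1/9 allotted to Ludmila's branch passes to Ludmila's issue by representation.
The 1/9 is divided into 2 equal shares of 1/18 among Danuta, Agnieszka.
Danuta is living and takes 1/18.
Agnieszka is living and takes 1/18.
Jolanta is living and takes 1/9.
Mieczyslaw predeceased; the 1/3 allotted to Mieczyslaw's branch passes to Mieczyslaw's issue by representation.
The 1/3 is divided into 2 equal shares of 1/6 among Urszula, Waclaw.
Urszula predeceased; the 1/6 allotted to Urszula's branch passes to Urszula's issue by representation.
The 1/6 is divided into 4 equal shares of 1/24 among Franciszka, Tadeusz, Nadia, Pelagia.
Franciszka is living and takes 1/24.
Tadeusz is living and takes 1/24.
Nadia is living and takes 1/24.
Pelagia is living and takes 1/24.
Waclaw is living and takes 1/6.

Agnieszka 1/18; Danuta 1/18; Franciszka 1/24; Ireneusz 1/9; Jolanta 1/9; Kazimierz 1/6; Nadia 1/24; Oleg 1/6; Pelagia 1/24; Tadeusz 1/24; Waclaw 1/6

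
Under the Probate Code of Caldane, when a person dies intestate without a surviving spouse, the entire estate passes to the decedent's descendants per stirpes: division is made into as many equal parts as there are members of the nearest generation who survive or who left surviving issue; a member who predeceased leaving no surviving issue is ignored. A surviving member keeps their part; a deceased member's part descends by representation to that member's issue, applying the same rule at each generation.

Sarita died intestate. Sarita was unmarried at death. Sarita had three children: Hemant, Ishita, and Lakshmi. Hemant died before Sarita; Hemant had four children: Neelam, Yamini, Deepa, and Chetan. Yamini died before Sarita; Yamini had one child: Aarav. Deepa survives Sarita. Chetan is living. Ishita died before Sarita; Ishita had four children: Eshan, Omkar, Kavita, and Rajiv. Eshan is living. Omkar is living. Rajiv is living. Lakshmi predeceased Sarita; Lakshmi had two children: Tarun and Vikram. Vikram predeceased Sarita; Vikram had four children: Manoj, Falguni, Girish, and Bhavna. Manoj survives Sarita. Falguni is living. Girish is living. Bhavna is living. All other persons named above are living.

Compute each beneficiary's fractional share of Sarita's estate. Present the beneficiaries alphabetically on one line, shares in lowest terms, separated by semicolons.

There is no surviving spouse, so the entire estate passes to Sarita's descendants per stirpes.
The estate is divided into 3 equal shares of 1/3 among Hemant, Ishita, Lakshmi.
Hemant predeceased; the 1/3 allotted to Hemant's branch passes to Hemant's issue by representation.
The 1/3 is divided into 4 equal shares of 1/12 among Neelam, Yamini, Deepa, Chetan.
Neelam is living and takes 1/12.
Yamini predeceased; the 1/12 allotted to Yamini's branch passes to Yamini's issue by representation.
Aarav is the sole taker at this level and receives the full 1/12.
Deepa is living and takes 1/12.
Chetan is living and takes 1/12.
Ishita predeceased; the 1/3 allotted to Ishita's branch passes to Ishita's issue by representation.
The 1/3 is divided into 4 equal shares of 1/12 among Eshan, Omkar, Kavita, Rajiv.
Eshan is living and takes 1/12.
Omkar is living and takes 1/12.
Kavita is living and takes 1/12.
Rajiv is living and takes 1/12.
Lakshmi predeceased; the 1/3 allotted to Lakshmi's branch passes to Lakshmi's issue by representation.
The 1/3 is divided into 2 equal shares of 1/6 among Tarun, Vikram.
Tarun is living and takes 1/6.
Vikram predeceased; the 1/6 allotted to Vikram's branch passes to Vikram's issue by representation.
The 1/6 is divided into 4 equal shares of 1/24 among Manoj, Falguni, Girish, Bhavna.
Manoj is living and takes 1/24.
Falguni is living and takes 1/24.
Girish is living and takes 1/24.
Bhavna is living and takes 1/24.

Aarav 1/12; Bhavna 1/24; Chetan 1/12; Deepa 1/12; Eshan 1/12; Falguni 1/24; Girish 1/24; Kavita 1/12; Manoj 1/24; Neelam 1/12; Omkar 1/12; Rajiv 1/12; Tarun 1/6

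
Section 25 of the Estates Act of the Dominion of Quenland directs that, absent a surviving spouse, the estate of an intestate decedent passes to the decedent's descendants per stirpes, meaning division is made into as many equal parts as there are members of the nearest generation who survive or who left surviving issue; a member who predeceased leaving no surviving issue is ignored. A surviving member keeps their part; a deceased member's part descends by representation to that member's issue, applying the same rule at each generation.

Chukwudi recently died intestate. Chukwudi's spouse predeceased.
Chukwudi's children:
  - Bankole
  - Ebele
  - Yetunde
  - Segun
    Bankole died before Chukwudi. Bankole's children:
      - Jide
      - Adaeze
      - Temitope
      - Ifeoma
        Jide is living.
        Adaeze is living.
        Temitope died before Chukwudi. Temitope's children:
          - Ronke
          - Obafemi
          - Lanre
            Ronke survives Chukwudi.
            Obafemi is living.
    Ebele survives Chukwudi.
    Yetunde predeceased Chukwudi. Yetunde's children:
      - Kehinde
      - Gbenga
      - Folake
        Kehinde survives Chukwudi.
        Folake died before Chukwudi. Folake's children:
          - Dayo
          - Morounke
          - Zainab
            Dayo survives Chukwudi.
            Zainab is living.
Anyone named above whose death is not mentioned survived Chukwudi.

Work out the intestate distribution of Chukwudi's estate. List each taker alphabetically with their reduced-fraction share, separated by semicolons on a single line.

There is no surviving spouse, so the entire estate passes to Chukwudi's descendants per stirpes.
The estate is divided into 4 equal shares of 1/4 among Bankole, Ebele, Yetunde, Segun.
Bankole predeceased; the 1/4 allotted to Bankole's branch passes to Bankole's issue by representation.
The 1/4 is divided into 4 equal shares of 1/16 among Jide, Adaeze, Temitope, Ifeoma.
Jide is living and takes 1/16.
Adaeze is living and takes 1/16.
Temitope predeceased; the 1/16 allotted to Temitope's branch passes to Temitope's issue by representation.
The 1/16 is divided into 3 equal shares of 1/48 among Ronke, Obafemi, Lanre.
Ronke is living and takes 1/48.
Obafemi is living and takes 1/48.
Lanre is living and takes 1/48.
Ifeoma is living and takes 1/16.
Ebele is living and takes 1/4.
Yetunde predeceased; the 1/4 allotted to Yetunde's branch passes to Yetunde's issue by representation.
The 1/4 is divided into 3 equal shares of 1/12 among Kehinde, Gbenga, Folake.
Kehinde is living and takes 1/12.
Gbenga is living and takes 1/12.
Folake predeceased; the 1/12 allotted to Folake's branch passes to Folake's issue by representation.
The 1/12 is divided into 3 equal shares of 1/36 among Dayo, Morounke, Zainab.
Dayo is living and takes 1/36.
Morounke is living and takes 1/36.
Zainab is living and takes 1/36.
Segun is living and takes 1/4.

Adaeze 1/16; Dayo 1/36; Ebele 1/4; Gbenga 1/12; Ifeoma 1/16; Jide 1/16; Kehinde 1/12; Lanre 1/48; Morounke 1/36; Obafemi 1/48; Ronke 1/48; Segun 1/4; Zainab 1/36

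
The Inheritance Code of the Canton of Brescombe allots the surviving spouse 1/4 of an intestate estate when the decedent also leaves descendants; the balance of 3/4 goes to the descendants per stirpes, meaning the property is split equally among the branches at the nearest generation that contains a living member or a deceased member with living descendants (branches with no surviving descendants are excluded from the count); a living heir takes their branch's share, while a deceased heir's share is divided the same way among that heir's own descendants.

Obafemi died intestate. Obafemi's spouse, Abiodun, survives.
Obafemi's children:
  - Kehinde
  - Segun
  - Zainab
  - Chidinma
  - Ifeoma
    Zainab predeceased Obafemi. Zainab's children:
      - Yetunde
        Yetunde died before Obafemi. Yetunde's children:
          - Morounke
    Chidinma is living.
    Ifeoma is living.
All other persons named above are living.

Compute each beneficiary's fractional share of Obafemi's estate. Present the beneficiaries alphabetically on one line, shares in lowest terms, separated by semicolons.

Abiodun 1/4; Chidinma 3/20; Ifeoma 3/20; Kehinde 3/20; Morounke 3/20; Segun 3/20

Abiodun, as surviving spouse, takes 1/4.
The remaining 3/4 passes to Obafemi's descendants per stirpes.
The 3/4 is divided into 5 equal shares of 3/20 among Kehinde, Segun, Zainab, Chidinma, Ifeoma.
Kehinde is living and takes 3/20.
Segun is living and takes 3/20.
Zainab predeceased; the 3/20 allotted to Zainab's branch passes to Zainab's issue by representation.
Yetunde's line is the sole branch at this level, so the full 3/20 passes to Yetunde's issue by representation.
Morounke is the sole taker at this level and receives the full 3/20.
Chidinma is living and takes 3/20.
Ifeoma is living and takes 3/20.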